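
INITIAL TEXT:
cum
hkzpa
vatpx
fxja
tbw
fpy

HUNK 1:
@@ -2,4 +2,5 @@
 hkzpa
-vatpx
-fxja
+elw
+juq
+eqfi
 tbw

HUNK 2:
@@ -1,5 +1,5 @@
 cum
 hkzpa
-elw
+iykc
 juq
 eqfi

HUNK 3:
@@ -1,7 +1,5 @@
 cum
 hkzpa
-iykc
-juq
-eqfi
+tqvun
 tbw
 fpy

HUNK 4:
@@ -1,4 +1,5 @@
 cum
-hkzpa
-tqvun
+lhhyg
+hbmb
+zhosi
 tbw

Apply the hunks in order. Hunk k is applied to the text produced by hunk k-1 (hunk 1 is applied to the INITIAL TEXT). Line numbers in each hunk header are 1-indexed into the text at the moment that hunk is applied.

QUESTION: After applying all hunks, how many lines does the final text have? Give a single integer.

Answer: 6

Derivation:
Hunk 1: at line 2 remove [vatpx,fxja] add [elw,juq,eqfi] -> 7 lines: cum hkzpa elw juq eqfi tbw fpy
Hunk 2: at line 1 remove [elw] add [iykc] -> 7 lines: cum hkzpa iykc juq eqfi tbw fpy
Hunk 3: at line 1 remove [iykc,juq,eqfi] add [tqvun] -> 5 lines: cum hkzpa tqvun tbw fpy
Hunk 4: at line 1 remove [hkzpa,tqvun] add [lhhyg,hbmb,zhosi] -> 6 lines: cum lhhyg hbmb zhosi tbw fpy
Final line count: 6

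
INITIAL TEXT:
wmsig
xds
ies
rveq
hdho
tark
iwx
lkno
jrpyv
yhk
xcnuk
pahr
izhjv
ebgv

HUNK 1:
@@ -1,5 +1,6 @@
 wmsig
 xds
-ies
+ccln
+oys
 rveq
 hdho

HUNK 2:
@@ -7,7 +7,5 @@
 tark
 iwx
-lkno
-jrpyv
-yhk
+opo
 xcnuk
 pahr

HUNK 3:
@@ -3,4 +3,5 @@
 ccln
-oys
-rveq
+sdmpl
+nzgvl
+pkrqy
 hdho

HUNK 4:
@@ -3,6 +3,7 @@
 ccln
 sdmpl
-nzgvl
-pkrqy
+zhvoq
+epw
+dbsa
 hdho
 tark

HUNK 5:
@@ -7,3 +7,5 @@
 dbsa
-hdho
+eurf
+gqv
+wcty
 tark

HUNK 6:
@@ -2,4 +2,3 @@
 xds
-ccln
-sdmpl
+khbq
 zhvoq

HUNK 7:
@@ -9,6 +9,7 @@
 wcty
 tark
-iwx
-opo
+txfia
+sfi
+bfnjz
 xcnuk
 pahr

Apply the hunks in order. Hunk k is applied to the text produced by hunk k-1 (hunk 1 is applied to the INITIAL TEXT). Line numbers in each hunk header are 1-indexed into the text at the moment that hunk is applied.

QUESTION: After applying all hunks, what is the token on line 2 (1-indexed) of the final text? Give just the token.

Answer: xds

Derivation:
Hunk 1: at line 1 remove [ies] add [ccln,oys] -> 15 lines: wmsig xds ccln oys rveq hdho tark iwx lkno jrpyv yhk xcnuk pahr izhjv ebgv
Hunk 2: at line 7 remove [lkno,jrpyv,yhk] add [opo] -> 13 lines: wmsig xds ccln oys rveq hdho tark iwx opo xcnuk pahr izhjv ebgv
Hunk 3: at line 3 remove [oys,rveq] add [sdmpl,nzgvl,pkrqy] -> 14 lines: wmsig xds ccln sdmpl nzgvl pkrqy hdho tark iwx opo xcnuk pahr izhjv ebgv
Hunk 4: at line 3 remove [nzgvl,pkrqy] add [zhvoq,epw,dbsa] -> 15 lines: wmsig xds ccln sdmpl zhvoq epw dbsa hdho tark iwx opo xcnuk pahr izhjv ebgv
Hunk 5: at line 7 remove [hdho] add [eurf,gqv,wcty] -> 17 lines: wmsig xds ccln sdmpl zhvoq epw dbsa eurf gqv wcty tark iwx opo xcnuk pahr izhjv ebgv
Hunk 6: at line 2 remove [ccln,sdmpl] add [khbq] -> 16 lines: wmsig xds khbq zhvoq epw dbsa eurf gqv wcty tark iwx opo xcnuk pahr izhjv ebgv
Hunk 7: at line 9 remove [iwx,opo] add [txfia,sfi,bfnjz] -> 17 lines: wmsig xds khbq zhvoq epw dbsa eurf gqv wcty tark txfia sfi bfnjz xcnuk pahr izhjv ebgv
Final line 2: xds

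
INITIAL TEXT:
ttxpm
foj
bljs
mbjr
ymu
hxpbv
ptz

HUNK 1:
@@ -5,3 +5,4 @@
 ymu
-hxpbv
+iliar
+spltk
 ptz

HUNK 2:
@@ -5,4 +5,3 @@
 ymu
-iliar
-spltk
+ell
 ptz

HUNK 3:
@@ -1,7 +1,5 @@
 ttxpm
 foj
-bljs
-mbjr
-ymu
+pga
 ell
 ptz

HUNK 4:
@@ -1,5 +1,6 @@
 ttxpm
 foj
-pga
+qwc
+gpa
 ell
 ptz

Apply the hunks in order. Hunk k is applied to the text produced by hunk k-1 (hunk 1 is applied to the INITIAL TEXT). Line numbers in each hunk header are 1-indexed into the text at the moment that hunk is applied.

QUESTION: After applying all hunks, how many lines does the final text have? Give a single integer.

Hunk 1: at line 5 remove [hxpbv] add [iliar,spltk] -> 8 lines: ttxpm foj bljs mbjr ymu iliar spltk ptz
Hunk 2: at line 5 remove [iliar,spltk] add [ell] -> 7 lines: ttxpm foj bljs mbjr ymu ell ptz
Hunk 3: at line 1 remove [bljs,mbjr,ymu] add [pga] -> 5 lines: ttxpm foj pga ell ptz
Hunk 4: at line 1 remove [pga] add [qwc,gpa] -> 6 lines: ttxpm foj qwc gpa ell ptz
Final line count: 6

Answer: 6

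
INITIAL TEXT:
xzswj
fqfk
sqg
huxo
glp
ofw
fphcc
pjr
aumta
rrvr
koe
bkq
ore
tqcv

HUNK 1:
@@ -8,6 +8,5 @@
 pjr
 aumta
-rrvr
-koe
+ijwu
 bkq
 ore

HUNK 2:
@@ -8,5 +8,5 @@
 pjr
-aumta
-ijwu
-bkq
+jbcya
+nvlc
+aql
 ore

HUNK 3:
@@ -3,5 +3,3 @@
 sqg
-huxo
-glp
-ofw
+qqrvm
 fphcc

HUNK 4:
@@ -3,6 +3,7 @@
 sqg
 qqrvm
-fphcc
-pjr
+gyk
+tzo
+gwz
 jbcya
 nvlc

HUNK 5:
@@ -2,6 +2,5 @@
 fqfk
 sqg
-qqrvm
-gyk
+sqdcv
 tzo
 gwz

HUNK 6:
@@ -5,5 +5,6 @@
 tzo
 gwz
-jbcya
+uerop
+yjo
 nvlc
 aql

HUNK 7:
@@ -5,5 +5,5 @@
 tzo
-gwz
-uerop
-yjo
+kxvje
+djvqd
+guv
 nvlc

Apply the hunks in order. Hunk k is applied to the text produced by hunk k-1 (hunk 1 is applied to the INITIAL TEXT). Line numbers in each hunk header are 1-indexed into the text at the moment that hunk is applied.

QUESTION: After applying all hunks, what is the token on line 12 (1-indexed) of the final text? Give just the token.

Answer: tqcv

Derivation:
Hunk 1: at line 8 remove [rrvr,koe] add [ijwu] -> 13 lines: xzswj fqfk sqg huxo glp ofw fphcc pjr aumta ijwu bkq ore tqcv
Hunk 2: at line 8 remove [aumta,ijwu,bkq] add [jbcya,nvlc,aql] -> 13 lines: xzswj fqfk sqg huxo glp ofw fphcc pjr jbcya nvlc aql ore tqcv
Hunk 3: at line 3 remove [huxo,glp,ofw] add [qqrvm] -> 11 lines: xzswj fqfk sqg qqrvm fphcc pjr jbcya nvlc aql ore tqcv
Hunk 4: at line 3 remove [fphcc,pjr] add [gyk,tzo,gwz] -> 12 lines: xzswj fqfk sqg qqrvm gyk tzo gwz jbcya nvlc aql ore tqcv
Hunk 5: at line 2 remove [qqrvm,gyk] add [sqdcv] -> 11 lines: xzswj fqfk sqg sqdcv tzo gwz jbcya nvlc aql ore tqcv
Hunk 6: at line 5 remove [jbcya] add [uerop,yjo] -> 12 lines: xzswj fqfk sqg sqdcv tzo gwz uerop yjo nvlc aql ore tqcv
Hunk 7: at line 5 remove [gwz,uerop,yjo] add [kxvje,djvqd,guv] -> 12 lines: xzswj fqfk sqg sqdcv tzo kxvje djvqd guv nvlc aql ore tqcv
Final line 12: tqcv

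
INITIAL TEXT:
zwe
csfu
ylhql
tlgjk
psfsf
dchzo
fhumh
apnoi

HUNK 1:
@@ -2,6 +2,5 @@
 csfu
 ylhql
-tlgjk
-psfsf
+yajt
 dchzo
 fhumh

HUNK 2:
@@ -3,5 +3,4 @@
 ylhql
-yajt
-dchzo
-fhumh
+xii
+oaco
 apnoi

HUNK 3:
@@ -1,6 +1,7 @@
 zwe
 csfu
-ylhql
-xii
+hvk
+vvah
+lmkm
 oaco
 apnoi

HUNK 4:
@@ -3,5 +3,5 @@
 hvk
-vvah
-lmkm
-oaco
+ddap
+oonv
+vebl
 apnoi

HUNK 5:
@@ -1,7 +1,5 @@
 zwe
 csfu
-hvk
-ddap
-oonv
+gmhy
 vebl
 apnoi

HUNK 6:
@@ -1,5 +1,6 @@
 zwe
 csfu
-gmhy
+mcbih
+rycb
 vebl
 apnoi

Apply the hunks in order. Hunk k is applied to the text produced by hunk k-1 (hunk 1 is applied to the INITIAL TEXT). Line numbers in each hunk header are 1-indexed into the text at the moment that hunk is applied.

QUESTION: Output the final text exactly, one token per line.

Hunk 1: at line 2 remove [tlgjk,psfsf] add [yajt] -> 7 lines: zwe csfu ylhql yajt dchzo fhumh apnoi
Hunk 2: at line 3 remove [yajt,dchzo,fhumh] add [xii,oaco] -> 6 lines: zwe csfu ylhql xii oaco apnoi
Hunk 3: at line 1 remove [ylhql,xii] add [hvk,vvah,lmkm] -> 7 lines: zwe csfu hvk vvah lmkm oaco apnoi
Hunk 4: at line 3 remove [vvah,lmkm,oaco] add [ddap,oonv,vebl] -> 7 lines: zwe csfu hvk ddap oonv vebl apnoi
Hunk 5: at line 1 remove [hvk,ddap,oonv] add [gmhy] -> 5 lines: zwe csfu gmhy vebl apnoi
Hunk 6: at line 1 remove [gmhy] add [mcbih,rycb] -> 6 lines: zwe csfu mcbih rycb vebl apnoi

Answer: zwe
csfu
mcbih
rycb
vebl
apnoi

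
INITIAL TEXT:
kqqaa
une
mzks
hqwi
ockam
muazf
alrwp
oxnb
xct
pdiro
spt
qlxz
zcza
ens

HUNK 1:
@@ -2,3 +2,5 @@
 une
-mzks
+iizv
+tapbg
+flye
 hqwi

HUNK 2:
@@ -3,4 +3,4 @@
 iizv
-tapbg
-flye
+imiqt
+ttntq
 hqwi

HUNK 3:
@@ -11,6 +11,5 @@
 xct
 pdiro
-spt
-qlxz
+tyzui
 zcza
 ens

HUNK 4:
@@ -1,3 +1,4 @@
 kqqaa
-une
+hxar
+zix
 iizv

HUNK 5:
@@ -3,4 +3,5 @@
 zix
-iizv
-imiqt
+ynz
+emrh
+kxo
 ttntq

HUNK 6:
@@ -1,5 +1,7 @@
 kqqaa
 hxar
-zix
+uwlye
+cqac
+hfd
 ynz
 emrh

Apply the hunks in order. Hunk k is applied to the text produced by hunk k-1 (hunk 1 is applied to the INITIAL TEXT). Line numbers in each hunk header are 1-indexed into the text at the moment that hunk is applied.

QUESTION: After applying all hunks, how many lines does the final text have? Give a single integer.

Answer: 19

Derivation:
Hunk 1: at line 2 remove [mzks] add [iizv,tapbg,flye] -> 16 lines: kqqaa une iizv tapbg flye hqwi ockam muazf alrwp oxnb xct pdiro spt qlxz zcza ens
Hunk 2: at line 3 remove [tapbg,flye] add [imiqt,ttntq] -> 16 lines: kqqaa une iizv imiqt ttntq hqwi ockam muazf alrwp oxnb xct pdiro spt qlxz zcza ens
Hunk 3: at line 11 remove [spt,qlxz] add [tyzui] -> 15 lines: kqqaa une iizv imiqt ttntq hqwi ockam muazf alrwp oxnb xct pdiro tyzui zcza ens
Hunk 4: at line 1 remove [une] add [hxar,zix] -> 16 lines: kqqaa hxar zix iizv imiqt ttntq hqwi ockam muazf alrwp oxnb xct pdiro tyzui zcza ens
Hunk 5: at line 3 remove [iizv,imiqt] add [ynz,emrh,kxo] -> 17 lines: kqqaa hxar zix ynz emrh kxo ttntq hqwi ockam muazf alrwp oxnb xct pdiro tyzui zcza ens
Hunk 6: at line 1 remove [zix] add [uwlye,cqac,hfd] -> 19 lines: kqqaa hxar uwlye cqac hfd ynz emrh kxo ttntq hqwi ockam muazf alrwp oxnb xct pdiro tyzui zcza ens
Final line count: 19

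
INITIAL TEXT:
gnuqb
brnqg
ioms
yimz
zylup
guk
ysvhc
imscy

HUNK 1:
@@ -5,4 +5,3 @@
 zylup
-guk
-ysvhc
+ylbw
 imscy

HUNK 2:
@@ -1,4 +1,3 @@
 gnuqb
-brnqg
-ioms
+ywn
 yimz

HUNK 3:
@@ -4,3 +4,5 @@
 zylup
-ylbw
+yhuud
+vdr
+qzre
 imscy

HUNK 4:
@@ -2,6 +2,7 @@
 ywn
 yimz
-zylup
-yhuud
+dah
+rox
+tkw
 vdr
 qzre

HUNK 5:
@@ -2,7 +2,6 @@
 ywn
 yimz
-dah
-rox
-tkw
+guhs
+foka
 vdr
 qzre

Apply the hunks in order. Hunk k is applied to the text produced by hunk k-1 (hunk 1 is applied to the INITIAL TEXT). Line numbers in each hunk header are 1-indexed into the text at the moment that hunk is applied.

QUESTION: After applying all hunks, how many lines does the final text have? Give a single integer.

Answer: 8

Derivation:
Hunk 1: at line 5 remove [guk,ysvhc] add [ylbw] -> 7 lines: gnuqb brnqg ioms yimz zylup ylbw imscy
Hunk 2: at line 1 remove [brnqg,ioms] add [ywn] -> 6 lines: gnuqb ywn yimz zylup ylbw imscy
Hunk 3: at line 4 remove [ylbw] add [yhuud,vdr,qzre] -> 8 lines: gnuqb ywn yimz zylup yhuud vdr qzre imscy
Hunk 4: at line 2 remove [zylup,yhuud] add [dah,rox,tkw] -> 9 lines: gnuqb ywn yimz dah rox tkw vdr qzre imscy
Hunk 5: at line 2 remove [dah,rox,tkw] add [guhs,foka] -> 8 lines: gnuqb ywn yimz guhs foka vdr qzre imscy
Final line count: 8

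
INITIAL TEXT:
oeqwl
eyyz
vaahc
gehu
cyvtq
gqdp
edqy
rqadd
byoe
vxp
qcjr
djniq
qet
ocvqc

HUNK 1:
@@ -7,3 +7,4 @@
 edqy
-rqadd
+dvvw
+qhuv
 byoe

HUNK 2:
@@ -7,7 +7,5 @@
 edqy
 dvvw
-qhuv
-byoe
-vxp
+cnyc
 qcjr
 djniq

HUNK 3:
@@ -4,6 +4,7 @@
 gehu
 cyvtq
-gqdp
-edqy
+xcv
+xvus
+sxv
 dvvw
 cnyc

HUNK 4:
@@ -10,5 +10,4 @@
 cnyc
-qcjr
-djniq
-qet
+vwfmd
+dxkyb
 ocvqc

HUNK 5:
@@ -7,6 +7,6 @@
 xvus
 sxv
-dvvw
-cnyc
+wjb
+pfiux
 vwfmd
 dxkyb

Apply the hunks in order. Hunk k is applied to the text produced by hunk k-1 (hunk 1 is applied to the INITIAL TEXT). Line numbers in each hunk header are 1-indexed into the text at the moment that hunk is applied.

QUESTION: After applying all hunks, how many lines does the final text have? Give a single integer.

Answer: 13

Derivation:
Hunk 1: at line 7 remove [rqadd] add [dvvw,qhuv] -> 15 lines: oeqwl eyyz vaahc gehu cyvtq gqdp edqy dvvw qhuv byoe vxp qcjr djniq qet ocvqc
Hunk 2: at line 7 remove [qhuv,byoe,vxp] add [cnyc] -> 13 lines: oeqwl eyyz vaahc gehu cyvtq gqdp edqy dvvw cnyc qcjr djniq qet ocvqc
Hunk 3: at line 4 remove [gqdp,edqy] add [xcv,xvus,sxv] -> 14 lines: oeqwl eyyz vaahc gehu cyvtq xcv xvus sxv dvvw cnyc qcjr djniq qet ocvqc
Hunk 4: at line 10 remove [qcjr,djniq,qet] add [vwfmd,dxkyb] -> 13 lines: oeqwl eyyz vaahc gehu cyvtq xcv xvus sxv dvvw cnyc vwfmd dxkyb ocvqc
Hunk 5: at line 7 remove [dvvw,cnyc] add [wjb,pfiux] -> 13 lines: oeqwl eyyz vaahc gehu cyvtq xcv xvus sxv wjb pfiux vwfmd dxkyb ocvqc
Final line count: 13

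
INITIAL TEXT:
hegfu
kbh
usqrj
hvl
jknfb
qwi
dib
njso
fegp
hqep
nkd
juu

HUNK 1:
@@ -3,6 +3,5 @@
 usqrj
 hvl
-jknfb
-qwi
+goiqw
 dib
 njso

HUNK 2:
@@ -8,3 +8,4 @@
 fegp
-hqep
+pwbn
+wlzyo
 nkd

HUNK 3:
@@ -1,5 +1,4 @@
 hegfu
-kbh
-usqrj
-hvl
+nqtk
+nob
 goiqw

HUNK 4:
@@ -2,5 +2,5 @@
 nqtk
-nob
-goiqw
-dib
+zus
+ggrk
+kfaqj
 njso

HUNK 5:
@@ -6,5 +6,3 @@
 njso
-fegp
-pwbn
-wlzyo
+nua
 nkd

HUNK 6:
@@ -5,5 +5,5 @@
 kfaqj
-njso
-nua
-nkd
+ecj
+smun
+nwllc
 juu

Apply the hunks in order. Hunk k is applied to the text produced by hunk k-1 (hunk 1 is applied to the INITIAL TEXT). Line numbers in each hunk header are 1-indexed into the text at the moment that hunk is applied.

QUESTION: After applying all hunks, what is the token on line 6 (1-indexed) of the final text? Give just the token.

Hunk 1: at line 3 remove [jknfb,qwi] add [goiqw] -> 11 lines: hegfu kbh usqrj hvl goiqw dib njso fegp hqep nkd juu
Hunk 2: at line 8 remove [hqep] add [pwbn,wlzyo] -> 12 lines: hegfu kbh usqrj hvl goiqw dib njso fegp pwbn wlzyo nkd juu
Hunk 3: at line 1 remove [kbh,usqrj,hvl] add [nqtk,nob] -> 11 lines: hegfu nqtk nob goiqw dib njso fegp pwbn wlzyo nkd juu
Hunk 4: at line 2 remove [nob,goiqw,dib] add [zus,ggrk,kfaqj] -> 11 lines: hegfu nqtk zus ggrk kfaqj njso fegp pwbn wlzyo nkd juu
Hunk 5: at line 6 remove [fegp,pwbn,wlzyo] add [nua] -> 9 lines: hegfu nqtk zus ggrk kfaqj njso nua nkd juu
Hunk 6: at line 5 remove [njso,nua,nkd] add [ecj,smun,nwllc] -> 9 lines: hegfu nqtk zus ggrk kfaqj ecj smun nwllc juu
Final line 6: ecj

Answer: ecj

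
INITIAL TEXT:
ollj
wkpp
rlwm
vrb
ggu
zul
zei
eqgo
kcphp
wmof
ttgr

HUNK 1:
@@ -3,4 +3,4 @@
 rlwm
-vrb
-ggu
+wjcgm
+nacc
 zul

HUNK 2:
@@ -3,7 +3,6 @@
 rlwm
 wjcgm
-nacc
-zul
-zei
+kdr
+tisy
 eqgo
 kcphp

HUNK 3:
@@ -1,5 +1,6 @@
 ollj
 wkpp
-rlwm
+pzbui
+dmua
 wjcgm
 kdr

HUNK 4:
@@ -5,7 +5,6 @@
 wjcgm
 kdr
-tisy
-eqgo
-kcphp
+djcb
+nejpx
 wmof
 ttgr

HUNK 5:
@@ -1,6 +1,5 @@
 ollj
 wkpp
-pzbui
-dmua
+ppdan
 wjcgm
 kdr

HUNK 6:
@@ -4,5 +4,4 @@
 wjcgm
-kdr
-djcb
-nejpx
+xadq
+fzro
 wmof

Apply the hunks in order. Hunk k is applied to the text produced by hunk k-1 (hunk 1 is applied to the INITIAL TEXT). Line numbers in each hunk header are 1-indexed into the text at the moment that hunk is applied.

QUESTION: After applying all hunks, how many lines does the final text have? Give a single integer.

Hunk 1: at line 3 remove [vrb,ggu] add [wjcgm,nacc] -> 11 lines: ollj wkpp rlwm wjcgm nacc zul zei eqgo kcphp wmof ttgr
Hunk 2: at line 3 remove [nacc,zul,zei] add [kdr,tisy] -> 10 lines: ollj wkpp rlwm wjcgm kdr tisy eqgo kcphp wmof ttgr
Hunk 3: at line 1 remove [rlwm] add [pzbui,dmua] -> 11 lines: ollj wkpp pzbui dmua wjcgm kdr tisy eqgo kcphp wmof ttgr
Hunk 4: at line 5 remove [tisy,eqgo,kcphp] add [djcb,nejpx] -> 10 lines: ollj wkpp pzbui dmua wjcgm kdr djcb nejpx wmof ttgr
Hunk 5: at line 1 remove [pzbui,dmua] add [ppdan] -> 9 lines: ollj wkpp ppdan wjcgm kdr djcb nejpx wmof ttgr
Hunk 6: at line 4 remove [kdr,djcb,nejpx] add [xadq,fzro] -> 8 lines: ollj wkpp ppdan wjcgm xadq fzro wmof ttgr
Final line count: 8

Answer: 8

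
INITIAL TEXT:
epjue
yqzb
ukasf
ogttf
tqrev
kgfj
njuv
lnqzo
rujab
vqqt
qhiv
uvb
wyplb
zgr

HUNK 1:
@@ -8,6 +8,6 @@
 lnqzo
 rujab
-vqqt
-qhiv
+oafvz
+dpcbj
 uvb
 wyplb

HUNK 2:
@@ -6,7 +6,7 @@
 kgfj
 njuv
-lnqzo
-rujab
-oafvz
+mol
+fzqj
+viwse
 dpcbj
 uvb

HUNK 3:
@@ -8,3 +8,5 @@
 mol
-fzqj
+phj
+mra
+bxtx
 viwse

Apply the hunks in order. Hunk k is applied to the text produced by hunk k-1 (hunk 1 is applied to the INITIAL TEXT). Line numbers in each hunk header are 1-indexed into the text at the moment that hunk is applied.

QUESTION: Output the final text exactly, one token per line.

Hunk 1: at line 8 remove [vqqt,qhiv] add [oafvz,dpcbj] -> 14 lines: epjue yqzb ukasf ogttf tqrev kgfj njuv lnqzo rujab oafvz dpcbj uvb wyplb zgr
Hunk 2: at line 6 remove [lnqzo,rujab,oafvz] add [mol,fzqj,viwse] -> 14 lines: epjue yqzb ukasf ogttf tqrev kgfj njuv mol fzqj viwse dpcbj uvb wyplb zgr
Hunk 3: at line 8 remove [fzqj] add [phj,mra,bxtx] -> 16 lines: epjue yqzb ukasf ogttf tqrev kgfj njuv mol phj mra bxtx viwse dpcbj uvb wyplb zgr

Answer: epjue
yqzb
ukasf
ogttf
tqrev
kgfj
njuv
mol
phj
mra
bxtx
viwse
dpcbj
uvb
wyplb
zgr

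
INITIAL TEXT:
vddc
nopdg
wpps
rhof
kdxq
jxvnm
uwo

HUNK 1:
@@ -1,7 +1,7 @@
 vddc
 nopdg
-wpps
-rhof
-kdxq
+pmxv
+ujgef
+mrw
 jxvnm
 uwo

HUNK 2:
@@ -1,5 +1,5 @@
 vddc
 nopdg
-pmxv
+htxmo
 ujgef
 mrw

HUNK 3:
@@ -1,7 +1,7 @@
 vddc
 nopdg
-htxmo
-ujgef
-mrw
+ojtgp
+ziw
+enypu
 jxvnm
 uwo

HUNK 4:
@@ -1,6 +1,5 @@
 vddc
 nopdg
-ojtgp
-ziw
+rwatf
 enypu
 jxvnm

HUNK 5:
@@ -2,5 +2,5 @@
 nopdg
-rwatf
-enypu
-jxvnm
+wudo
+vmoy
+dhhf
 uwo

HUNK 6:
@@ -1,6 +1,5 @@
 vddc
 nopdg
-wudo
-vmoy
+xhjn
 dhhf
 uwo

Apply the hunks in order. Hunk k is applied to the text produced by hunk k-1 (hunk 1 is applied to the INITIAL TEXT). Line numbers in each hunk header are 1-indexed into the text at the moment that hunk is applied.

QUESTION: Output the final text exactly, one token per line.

Answer: vddc
nopdg
xhjn
dhhf
uwo

Derivation:
Hunk 1: at line 1 remove [wpps,rhof,kdxq] add [pmxv,ujgef,mrw] -> 7 lines: vddc nopdg pmxv ujgef mrw jxvnm uwo
Hunk 2: at line 1 remove [pmxv] add [htxmo] -> 7 lines: vddc nopdg htxmo ujgef mrw jxvnm uwo
Hunk 3: at line 1 remove [htxmo,ujgef,mrw] add [ojtgp,ziw,enypu] -> 7 lines: vddc nopdg ojtgp ziw enypu jxvnm uwo
Hunk 4: at line 1 remove [ojtgp,ziw] add [rwatf] -> 6 lines: vddc nopdg rwatf enypu jxvnm uwo
Hunk 5: at line 2 remove [rwatf,enypu,jxvnm] add [wudo,vmoy,dhhf] -> 6 lines: vddc nopdg wudo vmoy dhhf uwo
Hunk 6: at line 1 remove [wudo,vmoy] add [xhjn] -> 5 lines: vddc nopdg xhjn dhhf uwo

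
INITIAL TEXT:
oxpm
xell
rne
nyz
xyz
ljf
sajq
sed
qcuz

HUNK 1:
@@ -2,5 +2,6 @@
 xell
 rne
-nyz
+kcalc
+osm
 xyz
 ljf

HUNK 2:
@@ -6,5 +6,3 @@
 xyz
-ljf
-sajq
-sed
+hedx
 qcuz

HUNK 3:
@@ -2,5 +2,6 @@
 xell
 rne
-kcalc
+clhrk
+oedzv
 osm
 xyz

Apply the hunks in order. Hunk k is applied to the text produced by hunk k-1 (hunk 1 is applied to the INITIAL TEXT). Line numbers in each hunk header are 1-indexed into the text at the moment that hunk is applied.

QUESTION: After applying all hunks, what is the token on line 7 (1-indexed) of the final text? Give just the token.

Hunk 1: at line 2 remove [nyz] add [kcalc,osm] -> 10 lines: oxpm xell rne kcalc osm xyz ljf sajq sed qcuz
Hunk 2: at line 6 remove [ljf,sajq,sed] add [hedx] -> 8 lines: oxpm xell rne kcalc osm xyz hedx qcuz
Hunk 3: at line 2 remove [kcalc] add [clhrk,oedzv] -> 9 lines: oxpm xell rne clhrk oedzv osm xyz hedx qcuz
Final line 7: xyz

Answer: xyz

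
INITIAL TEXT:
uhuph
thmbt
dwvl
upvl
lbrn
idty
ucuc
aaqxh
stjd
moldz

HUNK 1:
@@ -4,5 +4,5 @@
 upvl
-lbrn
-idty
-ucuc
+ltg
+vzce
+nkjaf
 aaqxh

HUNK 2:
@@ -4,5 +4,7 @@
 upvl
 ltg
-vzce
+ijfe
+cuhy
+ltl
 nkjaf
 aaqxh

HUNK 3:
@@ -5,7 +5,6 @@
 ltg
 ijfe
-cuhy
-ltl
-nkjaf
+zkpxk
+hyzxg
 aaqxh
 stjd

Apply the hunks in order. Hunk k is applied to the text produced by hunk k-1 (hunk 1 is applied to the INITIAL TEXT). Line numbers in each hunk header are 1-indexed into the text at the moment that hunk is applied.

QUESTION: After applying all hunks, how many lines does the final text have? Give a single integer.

Hunk 1: at line 4 remove [lbrn,idty,ucuc] add [ltg,vzce,nkjaf] -> 10 lines: uhuph thmbt dwvl upvl ltg vzce nkjaf aaqxh stjd moldz
Hunk 2: at line 4 remove [vzce] add [ijfe,cuhy,ltl] -> 12 lines: uhuph thmbt dwvl upvl ltg ijfe cuhy ltl nkjaf aaqxh stjd moldz
Hunk 3: at line 5 remove [cuhy,ltl,nkjaf] add [zkpxk,hyzxg] -> 11 lines: uhuph thmbt dwvl upvl ltg ijfe zkpxk hyzxg aaqxh stjd moldz
Final line count: 11

Answer: 11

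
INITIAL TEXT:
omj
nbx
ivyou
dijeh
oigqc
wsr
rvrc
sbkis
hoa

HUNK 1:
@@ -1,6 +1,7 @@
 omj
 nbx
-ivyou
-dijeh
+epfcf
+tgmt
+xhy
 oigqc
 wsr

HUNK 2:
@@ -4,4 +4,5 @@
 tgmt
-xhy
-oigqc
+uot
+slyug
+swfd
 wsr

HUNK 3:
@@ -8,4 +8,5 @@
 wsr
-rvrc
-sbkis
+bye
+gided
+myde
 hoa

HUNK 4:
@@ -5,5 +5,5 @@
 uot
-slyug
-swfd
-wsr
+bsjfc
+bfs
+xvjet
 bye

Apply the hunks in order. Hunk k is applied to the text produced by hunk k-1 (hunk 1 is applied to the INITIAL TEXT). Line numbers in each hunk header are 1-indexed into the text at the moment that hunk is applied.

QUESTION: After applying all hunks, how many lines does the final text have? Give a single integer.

Hunk 1: at line 1 remove [ivyou,dijeh] add [epfcf,tgmt,xhy] -> 10 lines: omj nbx epfcf tgmt xhy oigqc wsr rvrc sbkis hoa
Hunk 2: at line 4 remove [xhy,oigqc] add [uot,slyug,swfd] -> 11 lines: omj nbx epfcf tgmt uot slyug swfd wsr rvrc sbkis hoa
Hunk 3: at line 8 remove [rvrc,sbkis] add [bye,gided,myde] -> 12 lines: omj nbx epfcf tgmt uot slyug swfd wsr bye gided myde hoa
Hunk 4: at line 5 remove [slyug,swfd,wsr] add [bsjfc,bfs,xvjet] -> 12 lines: omj nbx epfcf tgmt uot bsjfc bfs xvjet bye gided myde hoa
Final line count: 12

Answer: 12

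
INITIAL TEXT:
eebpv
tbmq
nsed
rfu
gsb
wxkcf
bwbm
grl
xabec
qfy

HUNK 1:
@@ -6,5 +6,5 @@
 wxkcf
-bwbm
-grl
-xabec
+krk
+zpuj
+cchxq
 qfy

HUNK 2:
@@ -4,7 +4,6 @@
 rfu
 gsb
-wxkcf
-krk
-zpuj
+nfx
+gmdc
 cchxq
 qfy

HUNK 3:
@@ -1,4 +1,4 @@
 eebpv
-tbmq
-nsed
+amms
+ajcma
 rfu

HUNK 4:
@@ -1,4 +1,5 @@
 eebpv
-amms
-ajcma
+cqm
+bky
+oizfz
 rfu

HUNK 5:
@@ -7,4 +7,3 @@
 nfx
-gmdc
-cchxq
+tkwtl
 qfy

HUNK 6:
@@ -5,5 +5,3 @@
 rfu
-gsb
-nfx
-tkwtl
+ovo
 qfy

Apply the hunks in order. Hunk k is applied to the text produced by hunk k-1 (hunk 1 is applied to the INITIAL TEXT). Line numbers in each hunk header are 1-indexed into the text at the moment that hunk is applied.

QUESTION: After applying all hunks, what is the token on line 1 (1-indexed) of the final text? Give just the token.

Answer: eebpv

Derivation:
Hunk 1: at line 6 remove [bwbm,grl,xabec] add [krk,zpuj,cchxq] -> 10 lines: eebpv tbmq nsed rfu gsb wxkcf krk zpuj cchxq qfy
Hunk 2: at line 4 remove [wxkcf,krk,zpuj] add [nfx,gmdc] -> 9 lines: eebpv tbmq nsed rfu gsb nfx gmdc cchxq qfy
Hunk 3: at line 1 remove [tbmq,nsed] add [amms,ajcma] -> 9 lines: eebpv amms ajcma rfu gsb nfx gmdc cchxq qfy
Hunk 4: at line 1 remove [amms,ajcma] add [cqm,bky,oizfz] -> 10 lines: eebpv cqm bky oizfz rfu gsb nfx gmdc cchxq qfy
Hunk 5: at line 7 remove [gmdc,cchxq] add [tkwtl] -> 9 lines: eebpv cqm bky oizfz rfu gsb nfx tkwtl qfy
Hunk 6: at line 5 remove [gsb,nfx,tkwtl] add [ovo] -> 7 lines: eebpv cqm bky oizfz rfu ovo qfy
Final line 1: eebpv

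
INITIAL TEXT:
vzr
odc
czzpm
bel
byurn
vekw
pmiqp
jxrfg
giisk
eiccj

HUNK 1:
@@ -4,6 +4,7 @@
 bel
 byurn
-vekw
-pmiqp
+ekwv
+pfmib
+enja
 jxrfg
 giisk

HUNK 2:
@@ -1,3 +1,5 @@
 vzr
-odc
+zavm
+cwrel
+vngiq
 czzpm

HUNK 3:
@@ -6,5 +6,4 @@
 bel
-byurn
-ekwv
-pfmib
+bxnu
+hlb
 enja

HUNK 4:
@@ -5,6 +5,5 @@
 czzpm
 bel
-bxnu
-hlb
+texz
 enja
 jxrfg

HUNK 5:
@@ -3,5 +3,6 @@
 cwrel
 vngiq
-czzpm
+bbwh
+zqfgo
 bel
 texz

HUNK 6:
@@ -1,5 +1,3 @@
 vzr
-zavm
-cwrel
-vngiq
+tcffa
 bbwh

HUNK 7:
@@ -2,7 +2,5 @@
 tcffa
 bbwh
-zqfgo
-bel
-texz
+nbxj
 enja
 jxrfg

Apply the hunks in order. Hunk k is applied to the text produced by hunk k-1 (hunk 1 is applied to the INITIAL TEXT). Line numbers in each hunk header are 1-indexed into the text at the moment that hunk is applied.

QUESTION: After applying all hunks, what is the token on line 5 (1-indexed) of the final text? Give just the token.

Answer: enja

Derivation:
Hunk 1: at line 4 remove [vekw,pmiqp] add [ekwv,pfmib,enja] -> 11 lines: vzr odc czzpm bel byurn ekwv pfmib enja jxrfg giisk eiccj
Hunk 2: at line 1 remove [odc] add [zavm,cwrel,vngiq] -> 13 lines: vzr zavm cwrel vngiq czzpm bel byurn ekwv pfmib enja jxrfg giisk eiccj
Hunk 3: at line 6 remove [byurn,ekwv,pfmib] add [bxnu,hlb] -> 12 lines: vzr zavm cwrel vngiq czzpm bel bxnu hlb enja jxrfg giisk eiccj
Hunk 4: at line 5 remove [bxnu,hlb] add [texz] -> 11 lines: vzr zavm cwrel vngiq czzpm bel texz enja jxrfg giisk eiccj
Hunk 5: at line 3 remove [czzpm] add [bbwh,zqfgo] -> 12 lines: vzr zavm cwrel vngiq bbwh zqfgo bel texz enja jxrfg giisk eiccj
Hunk 6: at line 1 remove [zavm,cwrel,vngiq] add [tcffa] -> 10 lines: vzr tcffa bbwh zqfgo bel texz enja jxrfg giisk eiccj
Hunk 7: at line 2 remove [zqfgo,bel,texz] add [nbxj] -> 8 lines: vzr tcffa bbwh nbxj enja jxrfg giisk eiccj
Final line 5: enja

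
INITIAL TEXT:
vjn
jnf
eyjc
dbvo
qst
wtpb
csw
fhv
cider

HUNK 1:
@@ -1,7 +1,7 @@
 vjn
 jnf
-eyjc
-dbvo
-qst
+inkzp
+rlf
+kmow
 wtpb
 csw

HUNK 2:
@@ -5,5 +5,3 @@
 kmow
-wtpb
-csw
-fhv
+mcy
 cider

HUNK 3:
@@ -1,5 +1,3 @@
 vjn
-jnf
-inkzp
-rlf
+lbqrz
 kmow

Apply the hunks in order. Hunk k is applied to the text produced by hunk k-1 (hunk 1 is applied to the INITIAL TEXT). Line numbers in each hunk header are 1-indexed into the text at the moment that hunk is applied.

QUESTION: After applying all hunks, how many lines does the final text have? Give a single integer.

Answer: 5

Derivation:
Hunk 1: at line 1 remove [eyjc,dbvo,qst] add [inkzp,rlf,kmow] -> 9 lines: vjn jnf inkzp rlf kmow wtpb csw fhv cider
Hunk 2: at line 5 remove [wtpb,csw,fhv] add [mcy] -> 7 lines: vjn jnf inkzp rlf kmow mcy cider
Hunk 3: at line 1 remove [jnf,inkzp,rlf] add [lbqrz] -> 5 lines: vjn lbqrz kmow mcy cider
Final line count: 5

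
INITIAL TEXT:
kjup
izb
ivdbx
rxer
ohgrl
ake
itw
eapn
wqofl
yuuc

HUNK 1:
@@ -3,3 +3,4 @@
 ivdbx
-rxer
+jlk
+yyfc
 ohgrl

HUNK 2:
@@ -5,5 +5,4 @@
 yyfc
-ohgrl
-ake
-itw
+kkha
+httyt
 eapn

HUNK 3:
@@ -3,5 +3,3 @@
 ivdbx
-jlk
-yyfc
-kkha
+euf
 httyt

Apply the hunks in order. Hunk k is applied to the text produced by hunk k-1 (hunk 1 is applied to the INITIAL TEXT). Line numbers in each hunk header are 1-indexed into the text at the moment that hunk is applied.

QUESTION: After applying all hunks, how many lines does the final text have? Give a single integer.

Answer: 8

Derivation:
Hunk 1: at line 3 remove [rxer] add [jlk,yyfc] -> 11 lines: kjup izb ivdbx jlk yyfc ohgrl ake itw eapn wqofl yuuc
Hunk 2: at line 5 remove [ohgrl,ake,itw] add [kkha,httyt] -> 10 lines: kjup izb ivdbx jlk yyfc kkha httyt eapn wqofl yuuc
Hunk 3: at line 3 remove [jlk,yyfc,kkha] add [euf] -> 8 lines: kjup izb ivdbx euf httyt eapn wqofl yuuc
Final line count: 8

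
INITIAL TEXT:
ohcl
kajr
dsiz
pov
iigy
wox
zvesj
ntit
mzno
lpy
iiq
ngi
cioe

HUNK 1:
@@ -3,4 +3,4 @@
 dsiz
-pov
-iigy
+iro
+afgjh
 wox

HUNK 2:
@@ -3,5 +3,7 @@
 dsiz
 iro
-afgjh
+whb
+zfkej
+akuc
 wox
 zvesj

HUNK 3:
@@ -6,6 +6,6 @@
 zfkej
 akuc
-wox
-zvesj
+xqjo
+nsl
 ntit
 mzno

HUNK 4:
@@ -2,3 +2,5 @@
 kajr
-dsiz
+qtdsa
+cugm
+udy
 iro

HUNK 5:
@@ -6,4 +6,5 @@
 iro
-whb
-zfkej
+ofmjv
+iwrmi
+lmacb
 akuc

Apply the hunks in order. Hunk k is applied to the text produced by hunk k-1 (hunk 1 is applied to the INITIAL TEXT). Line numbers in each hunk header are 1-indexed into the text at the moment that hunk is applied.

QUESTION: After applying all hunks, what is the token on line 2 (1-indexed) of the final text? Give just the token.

Answer: kajr

Derivation:
Hunk 1: at line 3 remove [pov,iigy] add [iro,afgjh] -> 13 lines: ohcl kajr dsiz iro afgjh wox zvesj ntit mzno lpy iiq ngi cioe
Hunk 2: at line 3 remove [afgjh] add [whb,zfkej,akuc] -> 15 lines: ohcl kajr dsiz iro whb zfkej akuc wox zvesj ntit mzno lpy iiq ngi cioe
Hunk 3: at line 6 remove [wox,zvesj] add [xqjo,nsl] -> 15 lines: ohcl kajr dsiz iro whb zfkej akuc xqjo nsl ntit mzno lpy iiq ngi cioe
Hunk 4: at line 2 remove [dsiz] add [qtdsa,cugm,udy] -> 17 lines: ohcl kajr qtdsa cugm udy iro whb zfkej akuc xqjo nsl ntit mzno lpy iiq ngi cioe
Hunk 5: at line 6 remove [whb,zfkej] add [ofmjv,iwrmi,lmacb] -> 18 lines: ohcl kajr qtdsa cugm udy iro ofmjv iwrmi lmacb akuc xqjo nsl ntit mzno lpy iiq ngi cioe
Final line 2: kajr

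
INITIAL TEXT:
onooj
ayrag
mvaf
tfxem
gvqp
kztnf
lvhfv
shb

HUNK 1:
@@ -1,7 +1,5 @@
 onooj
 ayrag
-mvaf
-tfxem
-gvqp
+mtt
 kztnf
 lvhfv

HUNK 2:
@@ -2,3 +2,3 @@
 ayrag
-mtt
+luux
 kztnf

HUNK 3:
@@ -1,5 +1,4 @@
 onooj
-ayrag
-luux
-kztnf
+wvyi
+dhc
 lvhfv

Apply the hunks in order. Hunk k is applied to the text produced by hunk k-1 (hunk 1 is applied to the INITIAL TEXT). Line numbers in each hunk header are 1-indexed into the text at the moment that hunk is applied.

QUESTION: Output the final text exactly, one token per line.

Answer: onooj
wvyi
dhc
lvhfv
shb

Derivation:
Hunk 1: at line 1 remove [mvaf,tfxem,gvqp] add [mtt] -> 6 lines: onooj ayrag mtt kztnf lvhfv shb
Hunk 2: at line 2 remove [mtt] add [luux] -> 6 lines: onooj ayrag luux kztnf lvhfv shb
Hunk 3: at line 1 remove [ayrag,luux,kztnf] add [wvyi,dhc] -> 5 lines: onooj wvyi dhc lvhfv shb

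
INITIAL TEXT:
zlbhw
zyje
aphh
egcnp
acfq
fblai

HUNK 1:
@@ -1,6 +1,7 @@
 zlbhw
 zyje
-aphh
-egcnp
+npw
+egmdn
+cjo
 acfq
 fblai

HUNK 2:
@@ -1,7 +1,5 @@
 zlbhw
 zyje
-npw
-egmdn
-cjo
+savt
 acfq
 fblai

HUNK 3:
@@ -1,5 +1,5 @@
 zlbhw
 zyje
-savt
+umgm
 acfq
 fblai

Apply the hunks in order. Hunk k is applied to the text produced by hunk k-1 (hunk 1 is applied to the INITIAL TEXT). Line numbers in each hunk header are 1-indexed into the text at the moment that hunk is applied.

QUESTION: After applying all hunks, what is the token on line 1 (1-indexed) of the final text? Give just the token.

Answer: zlbhw

Derivation:
Hunk 1: at line 1 remove [aphh,egcnp] add [npw,egmdn,cjo] -> 7 lines: zlbhw zyje npw egmdn cjo acfq fblai
Hunk 2: at line 1 remove [npw,egmdn,cjo] add [savt] -> 5 lines: zlbhw zyje savt acfq fblai
Hunk 3: at line 1 remove [savt] add [umgm] -> 5 lines: zlbhw zyje umgm acfq fblai
Final line 1: zlbhw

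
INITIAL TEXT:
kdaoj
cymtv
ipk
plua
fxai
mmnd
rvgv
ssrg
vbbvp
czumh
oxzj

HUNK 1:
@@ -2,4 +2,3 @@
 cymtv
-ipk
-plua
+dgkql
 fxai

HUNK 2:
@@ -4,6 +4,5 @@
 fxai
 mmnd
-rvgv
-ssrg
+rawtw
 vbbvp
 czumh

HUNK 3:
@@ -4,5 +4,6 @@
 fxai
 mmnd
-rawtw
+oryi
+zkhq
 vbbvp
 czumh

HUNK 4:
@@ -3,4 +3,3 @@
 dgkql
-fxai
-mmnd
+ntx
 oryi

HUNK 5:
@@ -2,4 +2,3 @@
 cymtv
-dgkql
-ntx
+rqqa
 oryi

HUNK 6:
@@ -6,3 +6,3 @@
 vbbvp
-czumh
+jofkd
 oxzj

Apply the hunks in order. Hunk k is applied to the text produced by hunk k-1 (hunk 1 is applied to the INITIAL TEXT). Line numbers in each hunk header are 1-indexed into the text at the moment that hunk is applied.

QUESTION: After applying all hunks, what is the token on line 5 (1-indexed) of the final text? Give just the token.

Hunk 1: at line 2 remove [ipk,plua] add [dgkql] -> 10 lines: kdaoj cymtv dgkql fxai mmnd rvgv ssrg vbbvp czumh oxzj
Hunk 2: at line 4 remove [rvgv,ssrg] add [rawtw] -> 9 lines: kdaoj cymtv dgkql fxai mmnd rawtw vbbvp czumh oxzj
Hunk 3: at line 4 remove [rawtw] add [oryi,zkhq] -> 10 lines: kdaoj cymtv dgkql fxai mmnd oryi zkhq vbbvp czumh oxzj
Hunk 4: at line 3 remove [fxai,mmnd] add [ntx] -> 9 lines: kdaoj cymtv dgkql ntx oryi zkhq vbbvp czumh oxzj
Hunk 5: at line 2 remove [dgkql,ntx] add [rqqa] -> 8 lines: kdaoj cymtv rqqa oryi zkhq vbbvp czumh oxzj
Hunk 6: at line 6 remove [czumh] add [jofkd] -> 8 lines: kdaoj cymtv rqqa oryi zkhq vbbvp jofkd oxzj
Final line 5: zkhq

Answer: zkhq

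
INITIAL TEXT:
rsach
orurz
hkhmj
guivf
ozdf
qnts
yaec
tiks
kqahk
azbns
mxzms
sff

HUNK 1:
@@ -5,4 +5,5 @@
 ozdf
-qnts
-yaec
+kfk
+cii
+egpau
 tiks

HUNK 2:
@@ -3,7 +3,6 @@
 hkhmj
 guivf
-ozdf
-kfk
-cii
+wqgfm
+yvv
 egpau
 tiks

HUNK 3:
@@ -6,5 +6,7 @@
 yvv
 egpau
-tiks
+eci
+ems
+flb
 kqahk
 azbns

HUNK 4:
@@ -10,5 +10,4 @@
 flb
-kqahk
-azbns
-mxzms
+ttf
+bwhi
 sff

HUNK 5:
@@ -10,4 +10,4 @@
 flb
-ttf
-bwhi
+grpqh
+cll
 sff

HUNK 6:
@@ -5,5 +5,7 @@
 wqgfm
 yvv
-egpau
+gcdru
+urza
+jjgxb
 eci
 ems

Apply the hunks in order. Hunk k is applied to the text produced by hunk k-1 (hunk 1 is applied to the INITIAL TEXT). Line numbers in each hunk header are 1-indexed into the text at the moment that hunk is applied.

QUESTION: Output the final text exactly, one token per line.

Answer: rsach
orurz
hkhmj
guivf
wqgfm
yvv
gcdru
urza
jjgxb
eci
ems
flb
grpqh
cll
sff

Derivation:
Hunk 1: at line 5 remove [qnts,yaec] add [kfk,cii,egpau] -> 13 lines: rsach orurz hkhmj guivf ozdf kfk cii egpau tiks kqahk azbns mxzms sff
Hunk 2: at line 3 remove [ozdf,kfk,cii] add [wqgfm,yvv] -> 12 lines: rsach orurz hkhmj guivf wqgfm yvv egpau tiks kqahk azbns mxzms sff
Hunk 3: at line 6 remove [tiks] add [eci,ems,flb] -> 14 lines: rsach orurz hkhmj guivf wqgfm yvv egpau eci ems flb kqahk azbns mxzms sff
Hunk 4: at line 10 remove [kqahk,azbns,mxzms] add [ttf,bwhi] -> 13 lines: rsach orurz hkhmj guivf wqgfm yvv egpau eci ems flb ttf bwhi sff
Hunk 5: at line 10 remove [ttf,bwhi] add [grpqh,cll] -> 13 lines: rsach orurz hkhmj guivf wqgfm yvv egpau eci ems flb grpqh cll sff
Hunk 6: at line 5 remove [egpau] add [gcdru,urza,jjgxb] -> 15 lines: rsach orurz hkhmj guivf wqgfm yvv gcdru urza jjgxb eci ems flb grpqh cll sff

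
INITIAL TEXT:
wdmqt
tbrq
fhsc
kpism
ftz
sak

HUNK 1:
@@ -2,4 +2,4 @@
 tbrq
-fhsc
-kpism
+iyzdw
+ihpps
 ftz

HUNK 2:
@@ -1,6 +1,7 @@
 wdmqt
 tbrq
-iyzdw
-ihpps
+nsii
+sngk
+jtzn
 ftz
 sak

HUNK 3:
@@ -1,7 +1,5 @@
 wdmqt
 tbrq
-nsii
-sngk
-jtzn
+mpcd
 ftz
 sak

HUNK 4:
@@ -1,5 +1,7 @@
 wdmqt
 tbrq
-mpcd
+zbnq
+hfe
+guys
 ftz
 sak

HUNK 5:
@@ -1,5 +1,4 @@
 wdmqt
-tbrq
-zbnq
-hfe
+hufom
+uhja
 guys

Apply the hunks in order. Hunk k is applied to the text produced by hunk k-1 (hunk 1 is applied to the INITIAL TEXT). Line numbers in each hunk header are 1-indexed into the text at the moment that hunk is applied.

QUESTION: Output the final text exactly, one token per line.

Hunk 1: at line 2 remove [fhsc,kpism] add [iyzdw,ihpps] -> 6 lines: wdmqt tbrq iyzdw ihpps ftz sak
Hunk 2: at line 1 remove [iyzdw,ihpps] add [nsii,sngk,jtzn] -> 7 lines: wdmqt tbrq nsii sngk jtzn ftz sak
Hunk 3: at line 1 remove [nsii,sngk,jtzn] add [mpcd] -> 5 lines: wdmqt tbrq mpcd ftz sak
Hunk 4: at line 1 remove [mpcd] add [zbnq,hfe,guys] -> 7 lines: wdmqt tbrq zbnq hfe guys ftz sak
Hunk 5: at line 1 remove [tbrq,zbnq,hfe] add [hufom,uhja] -> 6 lines: wdmqt hufom uhja guys ftz sak

Answer: wdmqt
hufom
uhja
guys
ftz
sak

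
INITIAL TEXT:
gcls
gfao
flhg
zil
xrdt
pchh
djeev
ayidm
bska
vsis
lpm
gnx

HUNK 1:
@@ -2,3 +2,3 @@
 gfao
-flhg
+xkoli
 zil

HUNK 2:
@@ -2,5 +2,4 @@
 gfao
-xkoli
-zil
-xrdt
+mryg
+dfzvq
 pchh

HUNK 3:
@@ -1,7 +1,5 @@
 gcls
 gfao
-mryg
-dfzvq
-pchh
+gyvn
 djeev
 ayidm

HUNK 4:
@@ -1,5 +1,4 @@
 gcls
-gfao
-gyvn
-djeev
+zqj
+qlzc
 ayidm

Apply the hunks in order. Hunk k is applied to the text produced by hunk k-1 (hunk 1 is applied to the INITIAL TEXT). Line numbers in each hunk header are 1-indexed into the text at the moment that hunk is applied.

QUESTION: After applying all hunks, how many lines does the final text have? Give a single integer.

Answer: 8

Derivation:
Hunk 1: at line 2 remove [flhg] add [xkoli] -> 12 lines: gcls gfao xkoli zil xrdt pchh djeev ayidm bska vsis lpm gnx
Hunk 2: at line 2 remove [xkoli,zil,xrdt] add [mryg,dfzvq] -> 11 lines: gcls gfao mryg dfzvq pchh djeev ayidm bska vsis lpm gnx
Hunk 3: at line 1 remove [mryg,dfzvq,pchh] add [gyvn] -> 9 lines: gcls gfao gyvn djeev ayidm bska vsis lpm gnx
Hunk 4: at line 1 remove [gfao,gyvn,djeev] add [zqj,qlzc] -> 8 lines: gcls zqj qlzc ayidm bska vsis lpm gnx
Final line count: 8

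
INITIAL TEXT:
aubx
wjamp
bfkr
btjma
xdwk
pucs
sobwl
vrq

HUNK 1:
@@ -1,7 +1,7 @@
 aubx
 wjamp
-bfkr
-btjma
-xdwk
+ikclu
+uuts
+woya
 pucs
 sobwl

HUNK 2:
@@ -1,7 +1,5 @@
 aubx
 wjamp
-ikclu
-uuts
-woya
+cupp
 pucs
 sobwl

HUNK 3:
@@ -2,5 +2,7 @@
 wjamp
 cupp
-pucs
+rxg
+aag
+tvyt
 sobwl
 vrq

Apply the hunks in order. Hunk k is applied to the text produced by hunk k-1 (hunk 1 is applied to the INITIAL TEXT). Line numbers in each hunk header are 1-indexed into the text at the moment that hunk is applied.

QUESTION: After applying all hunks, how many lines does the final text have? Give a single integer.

Answer: 8

Derivation:
Hunk 1: at line 1 remove [bfkr,btjma,xdwk] add [ikclu,uuts,woya] -> 8 lines: aubx wjamp ikclu uuts woya pucs sobwl vrq
Hunk 2: at line 1 remove [ikclu,uuts,woya] add [cupp] -> 6 lines: aubx wjamp cupp pucs sobwl vrq
Hunk 3: at line 2 remove [pucs] add [rxg,aag,tvyt] -> 8 lines: aubx wjamp cupp rxg aag tvyt sobwl vrq
Final line count: 8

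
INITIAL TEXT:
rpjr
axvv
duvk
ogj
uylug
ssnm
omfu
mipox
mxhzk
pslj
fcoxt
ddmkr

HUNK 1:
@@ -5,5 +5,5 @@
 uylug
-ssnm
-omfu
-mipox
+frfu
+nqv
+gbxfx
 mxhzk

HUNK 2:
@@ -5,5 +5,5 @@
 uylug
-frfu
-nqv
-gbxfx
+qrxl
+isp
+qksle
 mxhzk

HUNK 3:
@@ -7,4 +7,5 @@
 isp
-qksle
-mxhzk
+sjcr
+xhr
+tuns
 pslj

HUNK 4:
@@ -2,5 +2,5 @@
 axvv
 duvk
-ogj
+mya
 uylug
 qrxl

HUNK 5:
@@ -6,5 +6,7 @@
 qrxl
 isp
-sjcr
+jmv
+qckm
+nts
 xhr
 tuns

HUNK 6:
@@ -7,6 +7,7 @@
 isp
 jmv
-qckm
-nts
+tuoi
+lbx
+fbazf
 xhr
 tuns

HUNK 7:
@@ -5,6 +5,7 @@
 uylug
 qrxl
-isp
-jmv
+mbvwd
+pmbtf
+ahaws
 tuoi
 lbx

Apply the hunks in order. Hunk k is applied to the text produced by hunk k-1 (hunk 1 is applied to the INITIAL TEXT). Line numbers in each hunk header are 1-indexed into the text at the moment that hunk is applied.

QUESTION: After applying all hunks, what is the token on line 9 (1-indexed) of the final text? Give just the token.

Answer: ahaws

Derivation:
Hunk 1: at line 5 remove [ssnm,omfu,mipox] add [frfu,nqv,gbxfx] -> 12 lines: rpjr axvv duvk ogj uylug frfu nqv gbxfx mxhzk pslj fcoxt ddmkr
Hunk 2: at line 5 remove [frfu,nqv,gbxfx] add [qrxl,isp,qksle] -> 12 lines: rpjr axvv duvk ogj uylug qrxl isp qksle mxhzk pslj fcoxt ddmkr
Hunk 3: at line 7 remove [qksle,mxhzk] add [sjcr,xhr,tuns] -> 13 lines: rpjr axvv duvk ogj uylug qrxl isp sjcr xhr tuns pslj fcoxt ddmkr
Hunk 4: at line 2 remove [ogj] add [mya] -> 13 lines: rpjr axvv duvk mya uylug qrxl isp sjcr xhr tuns pslj fcoxt ddmkr
Hunk 5: at line 6 remove [sjcr] add [jmv,qckm,nts] -> 15 lines: rpjr axvv duvk mya uylug qrxl isp jmv qckm nts xhr tuns pslj fcoxt ddmkr
Hunk 6: at line 7 remove [qckm,nts] add [tuoi,lbx,fbazf] -> 16 lines: rpjr axvv duvk mya uylug qrxl isp jmv tuoi lbx fbazf xhr tuns pslj fcoxt ddmkr
Hunk 7: at line 5 remove [isp,jmv] add [mbvwd,pmbtf,ahaws] -> 17 lines: rpjr axvv duvk mya uylug qrxl mbvwd pmbtf ahaws tuoi lbx fbazf xhr tuns pslj fcoxt ddmkr
Final line 9: ahaws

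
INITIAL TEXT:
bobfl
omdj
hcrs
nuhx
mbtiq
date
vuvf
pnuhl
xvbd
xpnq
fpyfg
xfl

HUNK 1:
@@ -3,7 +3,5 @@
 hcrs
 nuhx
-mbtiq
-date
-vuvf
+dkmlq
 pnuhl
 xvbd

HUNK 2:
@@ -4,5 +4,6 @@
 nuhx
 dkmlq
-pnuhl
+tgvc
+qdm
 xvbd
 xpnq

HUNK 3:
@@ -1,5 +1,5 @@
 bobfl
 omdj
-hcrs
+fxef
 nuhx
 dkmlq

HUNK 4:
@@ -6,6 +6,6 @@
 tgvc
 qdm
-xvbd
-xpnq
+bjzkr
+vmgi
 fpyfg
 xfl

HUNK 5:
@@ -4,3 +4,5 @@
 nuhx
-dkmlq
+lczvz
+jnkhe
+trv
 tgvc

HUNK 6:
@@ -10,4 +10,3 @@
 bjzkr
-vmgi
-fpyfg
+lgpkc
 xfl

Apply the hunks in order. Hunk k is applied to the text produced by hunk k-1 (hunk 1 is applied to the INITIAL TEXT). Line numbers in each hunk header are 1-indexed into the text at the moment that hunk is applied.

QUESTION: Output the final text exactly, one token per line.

Hunk 1: at line 3 remove [mbtiq,date,vuvf] add [dkmlq] -> 10 lines: bobfl omdj hcrs nuhx dkmlq pnuhl xvbd xpnq fpyfg xfl
Hunk 2: at line 4 remove [pnuhl] add [tgvc,qdm] -> 11 lines: bobfl omdj hcrs nuhx dkmlq tgvc qdm xvbd xpnq fpyfg xfl
Hunk 3: at line 1 remove [hcrs] add [fxef] -> 11 lines: bobfl omdj fxef nuhx dkmlq tgvc qdm xvbd xpnq fpyfg xfl
Hunk 4: at line 6 remove [xvbd,xpnq] add [bjzkr,vmgi] -> 11 lines: bobfl omdj fxef nuhx dkmlq tgvc qdm bjzkr vmgi fpyfg xfl
Hunk 5: at line 4 remove [dkmlq] add [lczvz,jnkhe,trv] -> 13 lines: bobfl omdj fxef nuhx lczvz jnkhe trv tgvc qdm bjzkr vmgi fpyfg xfl
Hunk 6: at line 10 remove [vmgi,fpyfg] add [lgpkc] -> 12 lines: bobfl omdj fxef nuhx lczvz jnkhe trv tgvc qdm bjzkr lgpkc xfl

Answer: bobfl
omdj
fxef
nuhx
lczvz
jnkhe
trv
tgvc
qdm
bjzkr
lgpkc
xfl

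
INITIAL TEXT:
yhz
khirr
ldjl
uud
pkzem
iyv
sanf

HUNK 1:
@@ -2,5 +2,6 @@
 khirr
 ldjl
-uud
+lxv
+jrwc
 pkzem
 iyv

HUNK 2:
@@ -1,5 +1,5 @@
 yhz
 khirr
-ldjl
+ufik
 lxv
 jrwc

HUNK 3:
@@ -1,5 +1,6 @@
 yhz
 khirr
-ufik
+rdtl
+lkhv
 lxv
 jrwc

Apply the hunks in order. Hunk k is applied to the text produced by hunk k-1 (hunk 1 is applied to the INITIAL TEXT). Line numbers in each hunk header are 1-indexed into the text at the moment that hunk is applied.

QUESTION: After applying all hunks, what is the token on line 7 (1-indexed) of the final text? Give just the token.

Answer: pkzem

Derivation:
Hunk 1: at line 2 remove [uud] add [lxv,jrwc] -> 8 lines: yhz khirr ldjl lxv jrwc pkzem iyv sanf
Hunk 2: at line 1 remove [ldjl] add [ufik] -> 8 lines: yhz khirr ufik lxv jrwc pkzem iyv sanf
Hunk 3: at line 1 remove [ufik] add [rdtl,lkhv] -> 9 lines: yhz khirr rdtl lkhv lxv jrwc pkzem iyv sanf
Final line 7: pkzem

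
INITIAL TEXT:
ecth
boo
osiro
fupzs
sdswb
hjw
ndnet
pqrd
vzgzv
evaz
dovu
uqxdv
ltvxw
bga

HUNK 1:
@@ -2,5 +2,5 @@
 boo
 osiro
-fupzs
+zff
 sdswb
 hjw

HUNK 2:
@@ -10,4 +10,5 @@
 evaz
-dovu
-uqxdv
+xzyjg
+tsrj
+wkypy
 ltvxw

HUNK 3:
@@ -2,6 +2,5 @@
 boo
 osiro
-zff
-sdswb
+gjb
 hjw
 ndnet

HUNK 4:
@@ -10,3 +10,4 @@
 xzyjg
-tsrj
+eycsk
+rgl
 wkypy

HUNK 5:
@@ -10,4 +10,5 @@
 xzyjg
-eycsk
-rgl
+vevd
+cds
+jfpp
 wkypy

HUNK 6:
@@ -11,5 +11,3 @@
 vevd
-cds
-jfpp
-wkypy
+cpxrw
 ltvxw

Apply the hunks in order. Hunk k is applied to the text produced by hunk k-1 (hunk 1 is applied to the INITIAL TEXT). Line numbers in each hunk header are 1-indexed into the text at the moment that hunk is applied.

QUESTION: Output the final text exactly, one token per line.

Answer: ecth
boo
osiro
gjb
hjw
ndnet
pqrd
vzgzv
evaz
xzyjg
vevd
cpxrw
ltvxw
bga

Derivation:
Hunk 1: at line 2 remove [fupzs] add [zff] -> 14 lines: ecth boo osiro zff sdswb hjw ndnet pqrd vzgzv evaz dovu uqxdv ltvxw bga
Hunk 2: at line 10 remove [dovu,uqxdv] add [xzyjg,tsrj,wkypy] -> 15 lines: ecth boo osiro zff sdswb hjw ndnet pqrd vzgzv evaz xzyjg tsrj wkypy ltvxw bga
Hunk 3: at line 2 remove [zff,sdswb] add [gjb] -> 14 lines: ecth boo osiro gjb hjw ndnet pqrd vzgzv evaz xzyjg tsrj wkypy ltvxw bga
Hunk 4: at line 10 remove [tsrj] add [eycsk,rgl] -> 15 lines: ecth boo osiro gjb hjw ndnet pqrd vzgzv evaz xzyjg eycsk rgl wkypy ltvxw bga
Hunk 5: at line 10 remove [eycsk,rgl] add [vevd,cds,jfpp] -> 16 lines: ecth boo osiro gjb hjw ndnet pqrd vzgzv evaz xzyjg vevd cds jfpp wkypy ltvxw bga
Hunk 6: at line 11 remove [cds,jfpp,wkypy] add [cpxrw] -> 14 lines: ecth boo osiro gjb hjw ndnet pqrd vzgzv evaz xzyjg vevd cpxrw ltvxw bga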